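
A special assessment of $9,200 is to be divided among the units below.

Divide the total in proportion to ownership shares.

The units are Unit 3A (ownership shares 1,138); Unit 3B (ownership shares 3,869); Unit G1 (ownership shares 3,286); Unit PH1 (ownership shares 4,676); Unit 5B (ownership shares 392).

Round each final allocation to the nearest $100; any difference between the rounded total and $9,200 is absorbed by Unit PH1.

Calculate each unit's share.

Unit 3A: $800 | Unit 3B: $2,700 | Unit G1: $2,300 | Unit PH1: $3,100 | Unit 5B: $300

Ownership shares total: 13,361.
Pro-rata amounts: Unit 3A 1,138/13,361 × $9,200 = 783.59; Unit 3B 3,869/13,361 × $9,200 = 2,664.08; Unit G1 3,286/13,361 × $9,200 = 2,262.65; Unit PH1 4,676/13,361 × $9,200 = 3,219.76; Unit 5B 392/13,361 × $9,200 = 269.92.
At nearest $100: Unit 3A $800; Unit 3B $2,700; Unit G1 $2,300; Unit PH1 $3,200; Unit 5B $300. Sum = $9,300.
Difference $9,200 − $9,300 = −$100 applied to Unit PH1: Unit PH1 becomes $3,100.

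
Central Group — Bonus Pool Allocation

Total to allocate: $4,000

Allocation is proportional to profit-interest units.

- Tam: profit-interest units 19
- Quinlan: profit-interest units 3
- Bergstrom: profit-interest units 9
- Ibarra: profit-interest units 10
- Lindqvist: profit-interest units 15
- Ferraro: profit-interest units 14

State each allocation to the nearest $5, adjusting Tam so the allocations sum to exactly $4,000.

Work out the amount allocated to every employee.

Sum of profit-interest units: 70.
Raw shares: Tam 19/70 × $4,000 = 1,085.71; Quinlan 3/70 × $4,000 = 171.43; Bergstrom 9/70 × $4,000 = 514.29; Ibarra 10/70 × $4,000 = 571.43; Lindqvist 15/70 × $4,000 = 857.14; Ferraro 14/70 × $4,000 = 800.00.
Rounded to nearest $5: Tam $1,085; Quinlan $170; Bergstrom $515; Ibarra $570; Lindqvist $855; Ferraro $800. Sum = $3,995.
Difference $4,000 − $3,995 = +$5 applied to Tam: Tam becomes $1,090.

Tam: $1,090; Quinlan: $170; Bergstrom: $515; Ibarra: $570; Lindqvist: $855; Ferraro: $800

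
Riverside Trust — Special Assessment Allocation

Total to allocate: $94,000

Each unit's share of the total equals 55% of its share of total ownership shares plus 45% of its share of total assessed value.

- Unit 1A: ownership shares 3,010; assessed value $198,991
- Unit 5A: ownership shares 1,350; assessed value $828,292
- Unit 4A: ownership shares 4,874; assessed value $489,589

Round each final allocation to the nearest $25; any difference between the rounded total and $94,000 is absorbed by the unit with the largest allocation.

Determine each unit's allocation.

Ownership shares total 9,234; assessed value total 1,516,872.
Composite weights (55% ownership shares + 45% assessed value): Unit 1A 0.2383; Unit 5A 0.3261; Unit 4A 0.4356.
Proportional shares: Unit 1A 22,401.74; Unit 5A 30,656.51; Unit 4A 40,941.75.
Rounded to nearest $25: Unit 1A $22,400; Unit 5A $30,650; Unit 4A $40,950. Sum = $94,000.
Sum already equals the total — no adjustment.

Unit 1A: $22,400; Unit 5A: $30,650; Unit 4A: $40,950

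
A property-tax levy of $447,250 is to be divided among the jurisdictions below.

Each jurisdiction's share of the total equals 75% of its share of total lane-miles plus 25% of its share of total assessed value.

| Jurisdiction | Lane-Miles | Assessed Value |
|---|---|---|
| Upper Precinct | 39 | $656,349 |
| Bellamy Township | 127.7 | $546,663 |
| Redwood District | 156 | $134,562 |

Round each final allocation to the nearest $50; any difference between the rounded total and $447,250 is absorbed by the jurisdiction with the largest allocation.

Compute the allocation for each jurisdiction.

Lane-miles total 322.7; assessed value total 1,337,574.
Composite weights (75% lane-miles + 25% assessed value): Upper Precinct 0.2133; Bellamy Township 0.3990; Redwood District 0.3877.
Raw shares: Upper Precinct 95,405.91; Bellamy Township 178,438.01; Redwood District 173,406.09.
After rounding ($50): Upper Precinct $95,400; Bellamy Township $178,450; Redwood District $173,400. Sum = $447,250.
Sum already equals the total — no adjustment.

Upper Precinct: $95,400 | Bellamy Township: $178,450 | Redwood District: $173,400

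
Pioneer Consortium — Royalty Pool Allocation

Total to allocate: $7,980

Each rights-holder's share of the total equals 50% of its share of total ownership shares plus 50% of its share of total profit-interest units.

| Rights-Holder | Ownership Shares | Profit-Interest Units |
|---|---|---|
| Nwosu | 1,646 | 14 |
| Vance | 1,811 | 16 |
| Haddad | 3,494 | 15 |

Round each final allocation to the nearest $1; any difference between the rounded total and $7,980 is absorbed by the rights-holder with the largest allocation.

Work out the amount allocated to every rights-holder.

Nwosu: $2,186 | Vance: $2,458 | Haddad: $3,336

Ownership shares total 6,951; profit-interest units total 45.
Combined weights (50% ownership shares + 50% profit-interest units): Nwosu 0.2740; Vance 0.3080; Haddad 0.4180.
Proportional shares: Nwosu 2,186.17; Vance 2,458.21; Haddad 3,335.62.
At nearest $1: Nwosu $2,186; Vance $2,458; Haddad $3,336. Sum = $7,980.
Sum already equals the total — no adjustment.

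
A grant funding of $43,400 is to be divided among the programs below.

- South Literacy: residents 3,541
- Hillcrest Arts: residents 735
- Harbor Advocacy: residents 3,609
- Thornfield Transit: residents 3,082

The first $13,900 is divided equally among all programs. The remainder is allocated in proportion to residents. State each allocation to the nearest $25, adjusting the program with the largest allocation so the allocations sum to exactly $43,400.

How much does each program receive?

South Literacy: $13,000 | Hillcrest Arts: $5,450 | Harbor Advocacy: $13,175 | Thornfield Transit: $11,775

Equal tier: $13,900 ÷ 4 = $3,475 apiece.
Remainder $29,500 by residents (total 10,967): South Literacy 9,524.89 → $9,525; Hillcrest Arts 1,977.07 → $1,975; Harbor Advocacy 9,707.81 → $9,700; Thornfield Transit 8,290.23 → $8,300.
Totals: South Literacy $3,475 + $9,525 = $13,000; Hillcrest Arts $3,475 + $1,975 = $5,450; Harbor Advocacy $3,475 + $9,700 = $13,175; Thornfield Transit $3,475 + $8,300 = $11,775.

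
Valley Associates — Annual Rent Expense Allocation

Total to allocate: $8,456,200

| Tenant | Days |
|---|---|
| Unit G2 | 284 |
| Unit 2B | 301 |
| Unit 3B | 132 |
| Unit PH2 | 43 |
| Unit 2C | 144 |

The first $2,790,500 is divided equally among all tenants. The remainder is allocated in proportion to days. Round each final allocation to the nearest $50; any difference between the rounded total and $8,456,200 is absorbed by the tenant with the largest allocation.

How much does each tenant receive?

Unit G2: $2,338,050 | Unit 2B: $2,444,550 | Unit 3B: $1,385,400 | Unit PH2: $827,600 | Unit 2C: $1,460,600

First tranche $2,790,500 split equally: $558,100 each.
Remainder $5,665,700 by days (total 904): Unit G2 1,779,932.30 → $1,779,950; Unit 2B 1,886,477.54 → $1,886,500; Unit 3B 827,292.48 → $827,300; Unit PH2 269,496.79 → $269,500; Unit 2C 902,500.88 → $902,500.
Rounding difference −$50 on remainder applied to Unit 2B.
Totals: Unit G2 $558,100 + $1,779,950 = $2,338,050; Unit 2B $558,100 + $1,886,450 = $2,444,550; Unit 3B $558,100 + $827,300 = $1,385,400; Unit PH2 $558,100 + $269,500 = $827,600; Unit 2C $558,100 + $902,500 = $1,460,600.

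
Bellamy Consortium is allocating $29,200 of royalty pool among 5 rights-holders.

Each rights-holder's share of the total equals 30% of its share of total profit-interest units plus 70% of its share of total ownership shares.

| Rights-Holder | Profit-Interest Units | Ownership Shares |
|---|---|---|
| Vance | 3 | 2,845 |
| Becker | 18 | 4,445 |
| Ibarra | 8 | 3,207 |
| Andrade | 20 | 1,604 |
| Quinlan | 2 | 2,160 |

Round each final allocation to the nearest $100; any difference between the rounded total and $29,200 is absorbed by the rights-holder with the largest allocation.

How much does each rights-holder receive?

Vance: $4,600; Becker: $9,500; Ibarra: $6,000; Andrade: $5,700; Quinlan: $3,400

Profit-interest units total 51; ownership shares total 14,261.
Composite weights (30% profit-interest units + 70% ownership shares): Vance 0.1573; Becker 0.3241; Ibarra 0.2045; Andrade 0.1964; Quinlan 0.1178.
Proportional shares: Vance 4,592.97; Becker 9,462.69; Ibarra 5,970.65; Andrade 5,734.27; Quinlan 3,439.41.
Rounded to nearest $100: Vance $4,600; Becker $9,500; Ibarra $6,000; Andrade $5,700; Quinlan $3,400. Sum = $29,200.
Sum already equals the total — no adjustment.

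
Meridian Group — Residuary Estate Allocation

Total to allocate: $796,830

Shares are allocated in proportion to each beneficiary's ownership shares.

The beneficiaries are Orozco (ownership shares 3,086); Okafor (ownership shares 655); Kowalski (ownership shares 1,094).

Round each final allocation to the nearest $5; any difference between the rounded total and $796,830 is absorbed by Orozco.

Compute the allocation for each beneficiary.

Orozco: $508,590; Okafor: $107,945; Kowalski: $180,295

Combined ownership shares = 4,835.
Raw shares: Orozco 3,086/4,835 × $796,830 = 508,586.84; Okafor 655/4,835 × $796,830 = 107,946.98; Kowalski 1,094/4,835 × $796,830 = 180,296.18.
After rounding ($5): Orozco $508,585; Okafor $107,945; Kowalski $180,295. Sum = $796,825.
Difference $796,830 − $796,825 = +$5 applied to Orozco: Orozco becomes $508,590.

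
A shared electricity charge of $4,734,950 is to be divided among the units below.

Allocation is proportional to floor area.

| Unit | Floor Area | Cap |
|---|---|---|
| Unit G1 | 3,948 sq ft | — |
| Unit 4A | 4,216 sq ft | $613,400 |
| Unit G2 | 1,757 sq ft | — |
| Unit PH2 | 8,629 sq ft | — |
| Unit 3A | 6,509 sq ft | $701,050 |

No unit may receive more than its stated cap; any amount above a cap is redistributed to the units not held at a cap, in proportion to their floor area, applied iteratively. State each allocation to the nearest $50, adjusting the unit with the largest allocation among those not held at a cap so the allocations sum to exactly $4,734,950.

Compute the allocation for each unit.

Sum of floor area: 25,059.
Unconstrained shares: Unit G1 745,982.78; Unit 4A 796,621.94; Unit G2 331,988.79; Unit PH2 1,630,467.44; Unit 3A 1,229,889.04.
Cap binds for Unit 4A ($613,400), Unit 3A ($701,050); residual $3,420,500 reallocated over remaining floor area 14,334.
Redistributed shares: Unit G1 942,105.06 → $942,100; Unit G2 419,270.16 → $419,250; Unit PH2 2,059,124.77 → $2,059,100.
Rounding difference +$50 applied to Unit PH2 → $2,059,150.

Unit G1: $942,100; Unit 4A: $613,400; Unit G2: $419,250; Unit PH2: $2,059,150; Unit 3A: $701,050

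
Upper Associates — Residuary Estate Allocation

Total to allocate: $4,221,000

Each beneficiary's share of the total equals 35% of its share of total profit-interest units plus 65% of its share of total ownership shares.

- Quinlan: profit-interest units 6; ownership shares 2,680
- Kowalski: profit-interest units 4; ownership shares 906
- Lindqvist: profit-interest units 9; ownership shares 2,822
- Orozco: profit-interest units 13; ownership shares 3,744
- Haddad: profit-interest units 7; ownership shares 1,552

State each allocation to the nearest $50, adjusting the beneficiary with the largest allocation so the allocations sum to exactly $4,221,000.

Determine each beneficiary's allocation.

Quinlan: $855,550; Kowalski: $363,900; Lindqvist: $1,002,450; Orozco: $1,370,100; Haddad: $629,000

Profit-interest units total 39; ownership shares total 11,704.
Blended shares (35% profit-interest units + 65% ownership shares): Quinlan 0.2027; Kowalski 0.0862; Lindqvist 0.2375; Orozco 0.3246; Haddad 0.1490.
Raw shares: Quinlan 855,529.83; Kowalski 363,907.47; Lindqvist 1,002,459.76; Orozco 1,370,117.94; Haddad 628,985.00.
After rounding ($50): Quinlan $855,550; Kowalski $363,900; Lindqvist $1,002,450; Orozco $1,370,100; Haddad $629,000. Sum = $4,221,000.
Sum already equals the total — no adjustment.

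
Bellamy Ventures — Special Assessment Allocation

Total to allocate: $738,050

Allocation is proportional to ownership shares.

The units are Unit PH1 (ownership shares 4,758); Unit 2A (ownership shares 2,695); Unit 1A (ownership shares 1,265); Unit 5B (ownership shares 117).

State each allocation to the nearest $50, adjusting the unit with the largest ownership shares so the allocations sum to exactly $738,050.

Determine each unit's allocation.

Total ownership shares = 8,835.
Unrounded shares: Unit PH1 4,758/8,835 × $738,050 = 397,469.37; Unit 2A 2,695/8,835 × $738,050 = 225,132.40; Unit 1A 1,265/8,835 × $738,050 = 105,674.39; Unit 5B 117/8,835 × $738,050 = 9,773.84.
After rounding ($50): Unit PH1 $397,450; Unit 2A $225,150; Unit 1A $105,650; Unit 5B $9,750. Sum = $738,000.
Difference $738,050 − $738,000 = +$50 applied to largest ownership shares (Unit PH1): Unit PH1 becomes $397,500.

Unit PH1: $397,500; Unit 2A: $225,150; Unit 1A: $105,650; Unit 5B: $9,750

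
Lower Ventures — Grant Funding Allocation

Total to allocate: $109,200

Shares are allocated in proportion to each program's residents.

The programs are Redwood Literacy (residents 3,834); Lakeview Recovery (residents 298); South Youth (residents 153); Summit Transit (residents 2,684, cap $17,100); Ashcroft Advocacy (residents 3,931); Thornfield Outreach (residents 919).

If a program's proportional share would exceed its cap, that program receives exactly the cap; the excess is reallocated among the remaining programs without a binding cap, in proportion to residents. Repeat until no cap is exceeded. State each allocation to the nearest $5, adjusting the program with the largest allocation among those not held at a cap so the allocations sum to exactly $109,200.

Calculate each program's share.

Redwood Literacy: $38,655 · Lakeview Recovery: $3,005 · South Youth: $1,545 · Summit Transit: $17,100 · Ashcroft Advocacy: $39,630 · Thornfield Outreach: $9,265

Sum of residents: 11,819.
Proportional shares (ignoring caps): Redwood Literacy 35,423.71; Lakeview Recovery 2,753.33; South Youth 1,413.62; Summit Transit 24,798.44; Ashcroft Advocacy 36,319.93; Thornfield Outreach 8,490.97.
Cap binds for Summit Transit ($17,100); residual $92,100 reallocated over remaining residents 9,135.
Remaining shares: Redwood Literacy 38,654.78 → $38,655; Lakeview Recovery 3,004.47 → $3,005; South Youth 1,542.56 → $1,545; Ashcroft Advocacy 39,632.74 → $39,635; Thornfield Outreach 9,265.45 → $9,265.
Rounding difference −$5 applied to Ashcroft Advocacy → $39,630.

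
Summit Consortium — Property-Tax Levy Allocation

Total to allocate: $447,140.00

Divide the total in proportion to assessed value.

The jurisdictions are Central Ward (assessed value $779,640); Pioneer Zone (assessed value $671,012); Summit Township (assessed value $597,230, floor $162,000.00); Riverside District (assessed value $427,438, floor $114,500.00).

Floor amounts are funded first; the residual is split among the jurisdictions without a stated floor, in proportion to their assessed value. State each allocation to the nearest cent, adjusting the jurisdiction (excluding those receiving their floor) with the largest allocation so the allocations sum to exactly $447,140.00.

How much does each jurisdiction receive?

Central Ward: $91,708.95 | Pioneer Zone: $78,931.05 | Summit Township: $162,000.00 | Riverside District: $114,500.00

Minimums first: Summit Township $162,000.00; Riverside District $114,500.00. Residual $170,640.00.
Residual split over remaining assessed value 1,450,652: Central Ward 91,708.9485 → $91,708.95; Pioneer Zone 78,931.0515 → $78,931.05.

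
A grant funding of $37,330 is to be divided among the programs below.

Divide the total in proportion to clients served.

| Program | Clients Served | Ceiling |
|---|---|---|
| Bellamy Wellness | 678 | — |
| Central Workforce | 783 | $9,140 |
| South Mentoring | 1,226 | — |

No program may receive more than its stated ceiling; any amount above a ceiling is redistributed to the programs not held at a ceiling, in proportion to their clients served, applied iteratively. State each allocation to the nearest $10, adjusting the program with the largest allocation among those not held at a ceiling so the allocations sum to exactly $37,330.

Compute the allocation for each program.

Total clients served = 2,687.
Pro-rata shares before constraints: Bellamy Wellness 9,419.33; Central Workforce 10,878.08; South Mentoring 17,032.59.
Cap binds for Central Workforce ($9,140); residual $28,190 reallocated over remaining clients served 1,904.
Shares after redistribution: Bellamy Wellness 10,038.25 → $10,040; South Mentoring 18,151.75 → $18,150.

Bellamy Wellness: $10,040 | Central Workforce: $9,140 | South Mentoring: $18,150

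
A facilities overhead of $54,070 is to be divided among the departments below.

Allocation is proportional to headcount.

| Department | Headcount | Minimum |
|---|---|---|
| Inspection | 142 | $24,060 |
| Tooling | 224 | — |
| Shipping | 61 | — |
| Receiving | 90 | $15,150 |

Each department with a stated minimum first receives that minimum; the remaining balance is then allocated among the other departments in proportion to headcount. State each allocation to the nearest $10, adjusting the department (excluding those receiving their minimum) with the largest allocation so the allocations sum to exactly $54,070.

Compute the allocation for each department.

Inspection: $24,060 · Tooling: $11,680 · Shipping: $3,180 · Receiving: $15,150

Fund the minimums — Inspection $24,060; Receiving $15,150. Residual $14,860.
Residual split over remaining headcount 285: Tooling 11,679.44 → $11,680; Shipping 3,180.56 → $3,180.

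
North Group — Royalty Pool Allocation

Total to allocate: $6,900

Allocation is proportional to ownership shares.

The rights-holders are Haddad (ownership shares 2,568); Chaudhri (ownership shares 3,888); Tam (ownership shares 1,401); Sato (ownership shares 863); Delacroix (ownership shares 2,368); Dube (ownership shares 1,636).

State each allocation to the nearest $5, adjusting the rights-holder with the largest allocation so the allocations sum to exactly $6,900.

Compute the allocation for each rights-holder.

Haddad: $1,395 · Chaudhri: $2,105 · Tam: $760 · Sato: $470 · Delacroix: $1,285 · Dube: $885

Ownership shares total: 12,724.
Raw shares: Haddad 2,568/12,724 × $6,900 = 1,392.58; Chaudhri 3,888/12,724 × $6,900 = 2,108.39; Tam 1,401/12,724 × $6,900 = 759.74; Sato 863/12,724 × $6,900 = 467.99; Delacroix 2,368/12,724 × $6,900 = 1,284.12; Dube 1,636/12,724 × $6,900 = 887.17.
After rounding ($5): Haddad $1,395; Chaudhri $2,110; Tam $760; Sato $470; Delacroix $1,285; Dube $885. Sum = $6,905.
Difference $6,900 − $6,905 = −$5 applied to largest allocation (Chaudhri): Chaudhri becomes $2,105.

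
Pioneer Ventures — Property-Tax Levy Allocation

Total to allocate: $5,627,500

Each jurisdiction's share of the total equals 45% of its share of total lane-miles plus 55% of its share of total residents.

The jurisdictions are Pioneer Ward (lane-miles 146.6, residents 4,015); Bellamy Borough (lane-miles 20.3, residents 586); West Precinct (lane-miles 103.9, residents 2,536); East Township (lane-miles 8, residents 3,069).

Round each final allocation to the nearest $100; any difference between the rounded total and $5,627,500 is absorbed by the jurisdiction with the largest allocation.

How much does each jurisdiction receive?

Pioneer Ward: $2,549,200 | Bellamy Borough: $362,100 | West Precinct: $1,712,800 | East Township: $1,003,400

Lane-miles total 278.8; residents total 10,206.
Composite weights (45% lane-miles + 55% residents): Pioneer Ward 0.4530; Bellamy Borough 0.0643; West Precinct 0.3044; East Township 0.1783.
Raw shares: Pioneer Ward 2,549,195.92; Bellamy Borough 362,100.85; West Precinct 1,712,817.23; East Township 1,003,386.00.
Rounded to nearest $100: Pioneer Ward $2,549,200; Bellamy Borough $362,100; West Precinct $1,712,800; East Township $1,003,400. Sum = $5,627,500.
Rounded total matches; no reconciliation needed.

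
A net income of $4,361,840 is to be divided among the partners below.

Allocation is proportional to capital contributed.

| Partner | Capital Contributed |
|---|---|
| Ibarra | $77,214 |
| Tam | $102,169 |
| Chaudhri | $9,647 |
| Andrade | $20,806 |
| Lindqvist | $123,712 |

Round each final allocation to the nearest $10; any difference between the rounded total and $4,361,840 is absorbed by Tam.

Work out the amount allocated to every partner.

Combined capital contributed = 333,548.
Pro-rata amounts: Ibarra 77,214/333,548 × $4,361,840 = 1,009,735.07; Tam 102,169/333,548 × $4,361,840 = 1,336,074.06; Chaudhri 9,647/333,548 × $4,361,840 = 126,154.77; Andrade 20,806/333,548 × $4,361,840 = 272,082.11; Lindqvist 123,712/333,548 × $4,361,840 = 1,617,793.99.
Rounded to nearest $10: Ibarra $1,009,740; Tam $1,336,070; Chaudhri $126,150; Andrade $272,080; Lindqvist $1,617,790. Sum = $4,361,830.
Difference $4,361,840 − $4,361,830 = +$10 applied to Tam: Tam becomes $1,336,080.

Ibarra: $1,009,740 · Tam: $1,336,080 · Chaudhri: $126,150 · Andrade: $272,080 · Lindqvist: $1,617,790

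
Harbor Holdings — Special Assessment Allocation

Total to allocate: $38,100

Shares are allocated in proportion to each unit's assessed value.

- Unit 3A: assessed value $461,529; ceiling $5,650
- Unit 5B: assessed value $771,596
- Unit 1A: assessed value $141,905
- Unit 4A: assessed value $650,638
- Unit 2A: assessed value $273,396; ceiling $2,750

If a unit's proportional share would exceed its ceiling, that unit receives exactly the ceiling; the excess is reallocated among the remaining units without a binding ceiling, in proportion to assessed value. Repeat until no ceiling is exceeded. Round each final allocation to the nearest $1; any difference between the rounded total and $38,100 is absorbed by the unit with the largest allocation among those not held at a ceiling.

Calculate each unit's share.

Sum of assessed value: 2,299,064.
Pro-rata shares before constraints: Unit 3A 7,648.44; Unit 5B 12,786.86; Unit 1A 2,351.64; Unit 4A 10,782.35; Unit 2A 4,530.71.
Capped: Unit 3A ($5,650), Unit 2A ($2,750); remaining pool $29,700 reallocated over remaining assessed value 1,564,139.
Remaining shares: Unit 5B 14,651.13 → $14,651; Unit 1A 2,694.504 → $2,695; Unit 4A 12,354.37 → $12,354.

Unit 3A: $5,650 · Unit 5B: $14,651 · Unit 1A: $2,695 · Unit 4A: $12,354 · Unit 2A: $2,750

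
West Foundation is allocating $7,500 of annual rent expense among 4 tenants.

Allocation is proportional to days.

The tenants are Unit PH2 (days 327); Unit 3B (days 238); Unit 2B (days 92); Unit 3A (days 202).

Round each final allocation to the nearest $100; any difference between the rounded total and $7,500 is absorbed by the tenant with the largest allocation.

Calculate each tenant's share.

Combined days = 859.
Raw shares: Unit PH2 327/859 × $7,500 = 2,855.06; Unit 3B 238/859 × $7,500 = 2,078.00; Unit 2B 92/859 × $7,500 = 803.26; Unit 3A 202/859 × $7,500 = 1,763.68.
Rounded to nearest $100: Unit PH2 $2,900; Unit 3B $2,100; Unit 2B $800; Unit 3A $1,800. Sum = $7,600.
Difference $7,500 − $7,600 = −$100 applied to largest allocation (Unit PH2): Unit PH2 becomes $2,800.

Unit PH2: $2,800; Unit 3B: $2,100; Unit 2B: $800; Unit 3A: $1,800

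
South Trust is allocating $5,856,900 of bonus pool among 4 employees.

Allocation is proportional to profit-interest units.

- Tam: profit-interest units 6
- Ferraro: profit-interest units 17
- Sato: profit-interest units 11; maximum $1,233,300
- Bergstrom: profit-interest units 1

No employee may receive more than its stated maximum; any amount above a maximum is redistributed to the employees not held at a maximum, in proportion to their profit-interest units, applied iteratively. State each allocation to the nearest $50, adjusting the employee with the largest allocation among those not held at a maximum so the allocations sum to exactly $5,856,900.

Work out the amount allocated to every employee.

Profit-interest units total: 35.
Proportional shares (ignoring caps): Tam 1,004,040.00; Ferraro 2,844,780.00; Sato 1,840,740.00; Bergstrom 167,340.00.
Capped: Sato ($1,233,300); balance $4,623,600 reallocated over remaining profit-interest units 24.
Redistributed shares: Tam 1,155,900.00 → $1,155,900; Ferraro 3,275,050.00 → $3,275,050; Bergstrom 192,650.00 → $192,650.

Tam: $1,155,900; Ferraro: $3,275,050; Sato: $1,233,300; Bergstrom: $192,650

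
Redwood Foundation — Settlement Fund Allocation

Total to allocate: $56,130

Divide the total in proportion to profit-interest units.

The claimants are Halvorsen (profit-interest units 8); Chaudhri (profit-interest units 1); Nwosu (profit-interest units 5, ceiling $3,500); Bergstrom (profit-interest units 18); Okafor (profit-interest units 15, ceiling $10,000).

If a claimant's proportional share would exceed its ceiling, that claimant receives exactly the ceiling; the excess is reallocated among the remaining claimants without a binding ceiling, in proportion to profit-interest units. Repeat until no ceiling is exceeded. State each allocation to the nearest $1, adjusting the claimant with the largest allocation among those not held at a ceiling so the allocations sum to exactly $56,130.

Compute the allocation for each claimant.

Halvorsen: $12,631 · Chaudhri: $1,579 · Nwosu: $3,500 · Bergstrom: $28,420 · Okafor: $10,000

Total profit-interest units = 47.
Unconstrained shares: Halvorsen 9,554.04; Chaudhri 1,194.26; Nwosu 5,971.28; Bergstrom 21,496.60; Okafor 17,913.83.
Capped: Nwosu ($3,500), Okafor ($10,000); remaining pool $42,630 reallocated over remaining profit-interest units 27.
Shares after redistribution: Halvorsen 12,631.11 → $12,631; Chaudhri 1,578.89 → $1,579; Bergstrom 28,420.00 → $28,420.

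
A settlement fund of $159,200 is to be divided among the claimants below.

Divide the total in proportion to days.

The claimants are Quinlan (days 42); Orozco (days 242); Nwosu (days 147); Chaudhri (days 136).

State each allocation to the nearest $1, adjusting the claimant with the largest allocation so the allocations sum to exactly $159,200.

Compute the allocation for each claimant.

Quinlan: $11,793 | Orozco: $67,947 | Nwosu: $41,274 | Chaudhri: $38,186

Days total: 567.
Raw shares: Quinlan 42/567 × $159,200 = 11,792.59; Orozco 242/567 × $159,200 = 67,947.80; Nwosu 147/567 × $159,200 = 41,274.07; Chaudhri 136/567 × $159,200 = 38,185.54.
Rounded to nearest $1: Quinlan $11,793; Orozco $67,948; Nwosu $41,274; Chaudhri $38,186. Sum = $159,201.
Difference $159,200 − $159,201 = −$1 applied to largest allocation (Orozco): Orozco becomes $67,947.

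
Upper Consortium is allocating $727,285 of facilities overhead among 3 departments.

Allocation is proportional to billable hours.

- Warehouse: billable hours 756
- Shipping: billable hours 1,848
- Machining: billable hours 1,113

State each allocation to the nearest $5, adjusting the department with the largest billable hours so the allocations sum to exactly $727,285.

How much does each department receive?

Warehouse: $147,920 | Shipping: $361,590 | Machining: $217,775

Total billable hours = 756 + 1,848 + 1,113 = 3,717.
Raw shares: Warehouse 147,922.37; Shipping 361,588.02; Machining 217,774.60.
Rounded to nearest $5: Warehouse $147,920; Shipping $361,590; Machining $217,775. Sum = $727,285.
Sum already equals the total — no adjustment.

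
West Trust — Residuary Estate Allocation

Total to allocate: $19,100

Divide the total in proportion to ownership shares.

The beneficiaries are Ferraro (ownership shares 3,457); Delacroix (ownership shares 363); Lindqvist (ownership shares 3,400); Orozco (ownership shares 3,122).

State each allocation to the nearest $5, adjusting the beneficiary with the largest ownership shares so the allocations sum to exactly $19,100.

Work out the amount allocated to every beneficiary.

Ownership shares total: 3,457 + 363 + 3,400 + 3,122 = 10,342.
Unrounded shares: Ferraro 6,384.52; Delacroix 670.40; Lindqvist 6,279.25; Orozco 5,765.83.
Rounded to nearest $5: Ferraro $6,385; Delacroix $670; Lindqvist $6,280; Orozco $5,765. Sum = $19,100.
Rounded total matches; no reconciliation needed.

Ferraro: $6,385 · Delacroix: $670 · Lindqvist: $6,280 · Orozco: $5,765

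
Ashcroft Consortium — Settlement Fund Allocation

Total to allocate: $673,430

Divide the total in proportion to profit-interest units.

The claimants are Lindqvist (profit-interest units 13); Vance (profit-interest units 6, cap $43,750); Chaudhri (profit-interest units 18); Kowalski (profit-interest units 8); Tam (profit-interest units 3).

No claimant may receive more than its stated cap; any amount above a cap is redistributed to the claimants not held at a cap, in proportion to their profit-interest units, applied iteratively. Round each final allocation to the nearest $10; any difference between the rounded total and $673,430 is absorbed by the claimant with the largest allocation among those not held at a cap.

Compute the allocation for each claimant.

Sum of profit-interest units: 48.
Proportional shares (ignoring caps): Lindqvist 182,387.29; Vance 84,178.75; Chaudhri 252,536.25; Kowalski 112,238.33; Tam 42,089.38.
Cap binds for Vance ($43,750); residual $629,680 reallocated over remaining profit-interest units 42.
Shares after redistribution: Lindqvist 194,900.95 → $194,900; Chaudhri 269,862.86 → $269,860; Kowalski 119,939.05 → $119,940; Tam 44,977.14 → $44,980.

Lindqvist: $194,900; Vance: $43,750; Chaudhri: $269,860; Kowalski: $119,940; Tam: $44,980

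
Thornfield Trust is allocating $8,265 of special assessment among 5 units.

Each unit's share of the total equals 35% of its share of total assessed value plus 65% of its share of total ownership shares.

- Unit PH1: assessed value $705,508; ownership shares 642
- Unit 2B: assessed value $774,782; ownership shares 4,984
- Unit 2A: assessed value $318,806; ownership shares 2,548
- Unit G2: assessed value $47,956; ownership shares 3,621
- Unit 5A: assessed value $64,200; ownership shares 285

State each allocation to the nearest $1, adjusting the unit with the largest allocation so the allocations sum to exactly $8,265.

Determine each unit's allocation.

Totals — assessed value 1,911,252, ownership shares 12,080.
Composite weights (35% assessed value + 65% ownership shares): Unit PH1 0.1637; Unit 2B 0.4101; Unit 2A 0.1955; Unit G2 0.2036; Unit 5A 0.0271.
Raw shares: Unit PH1 1,353.32; Unit 2B 3,389.16; Unit 2A 1,615.68; Unit G2 1,682.92; Unit 5A 223.92.
At nearest $1: Unit PH1 $1,353; Unit 2B $3,389; Unit 2A $1,616; Unit G2 $1,683; Unit 5A $224. Sum = $8,265.
Rounded total matches; no reconciliation needed.

Unit PH1: $1,353 · Unit 2B: $3,389 · Unit 2A: $1,616 · Unit G2: $1,683 · Unit 5A: $224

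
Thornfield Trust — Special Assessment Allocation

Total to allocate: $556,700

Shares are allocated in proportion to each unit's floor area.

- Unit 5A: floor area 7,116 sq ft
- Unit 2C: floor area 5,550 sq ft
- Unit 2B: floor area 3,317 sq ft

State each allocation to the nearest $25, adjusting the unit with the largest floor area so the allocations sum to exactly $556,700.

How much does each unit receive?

Floor area total: 15,983.
Unrounded shares: Unit 5A 7,116/15,983 × $556,700 = 247,855.67; Unit 2C 5,550/15,983 × $556,700 = 193,310.71; Unit 2B 3,317/15,983 × $556,700 = 115,533.62.
After rounding ($25): Unit 5A $247,850; Unit 2C $193,300; Unit 2B $115,525. Sum = $556,675.
Difference $556,700 − $556,675 = +$25 applied to largest floor area (Unit 5A): Unit 5A becomes $247,875.

Unit 5A: $247,875; Unit 2C: $193,300; Unit 2B: $115,525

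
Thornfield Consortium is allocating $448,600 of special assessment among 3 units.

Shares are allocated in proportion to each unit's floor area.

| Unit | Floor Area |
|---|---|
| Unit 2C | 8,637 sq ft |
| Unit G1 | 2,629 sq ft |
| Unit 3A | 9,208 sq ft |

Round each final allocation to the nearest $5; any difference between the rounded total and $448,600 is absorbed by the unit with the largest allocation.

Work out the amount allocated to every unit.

Sum of floor area: 20,474.
Proportional shares: Unit 2C 8,637/20,474 × $448,600 = 189,242.85; Unit G1 2,629/20,474 × $448,600 = 57,603.27; Unit 3A 9,208/20,474 × $448,600 = 201,753.87.
After rounding ($5): Unit 2C $189,245; Unit G1 $57,605; Unit 3A $201,755. Sum = $448,605.
Difference $448,600 − $448,605 = −$5 applied to largest allocation (Unit 3A): Unit 3A becomes $201,750.

Unit 2C: $189,245 · Unit G1: $57,605 · Unit 3A: $201,750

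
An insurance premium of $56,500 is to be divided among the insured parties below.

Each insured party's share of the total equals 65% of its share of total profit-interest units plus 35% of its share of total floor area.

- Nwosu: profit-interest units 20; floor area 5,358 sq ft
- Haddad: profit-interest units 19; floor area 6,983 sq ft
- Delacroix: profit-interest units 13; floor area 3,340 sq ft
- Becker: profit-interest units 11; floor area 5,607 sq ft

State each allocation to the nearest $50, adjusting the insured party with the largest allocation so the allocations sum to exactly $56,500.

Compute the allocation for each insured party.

Nwosu: $16,650; Haddad: $17,550; Delacroix: $10,700; Becker: $11,600

Profit-interest units total 63; floor area total 21,288.
Composite weights (65% profit-interest units + 35% floor area): Nwosu 0.2944; Haddad 0.3108; Delacroix 0.1890; Becker 0.2057.
Raw shares: Nwosu 16,635.92; Haddad 17,562.49; Delacroix 10,680.79; Becker 11,620.80.
After rounding ($50): Nwosu $16,650; Haddad $17,550; Delacroix $10,700; Becker $11,600. Sum = $56,500.
Rounded total matches; no reconciliation needed.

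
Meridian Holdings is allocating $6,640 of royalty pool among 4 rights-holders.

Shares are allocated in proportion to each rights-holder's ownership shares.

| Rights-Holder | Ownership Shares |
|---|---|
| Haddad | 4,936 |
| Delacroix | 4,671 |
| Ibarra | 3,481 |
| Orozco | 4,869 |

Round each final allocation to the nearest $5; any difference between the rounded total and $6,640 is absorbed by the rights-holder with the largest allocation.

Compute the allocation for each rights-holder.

Ownership shares total: 17,957.
Proportional shares: Haddad 4,936/17,957 × $6,640 = 1,825.20; Delacroix 4,671/17,957 × $6,640 = 1,727.21; Ibarra 3,481/17,957 × $6,640 = 1,287.18; Orozco 4,869/17,957 × $6,640 = 1,800.42.
After rounding ($5): Haddad $1,825; Delacroix $1,725; Ibarra $1,285; Orozco $1,800. Sum = $6,635.
Difference $6,640 − $6,635 = +$5 applied to largest allocation (Haddad): Haddad becomes $1,830.

Haddad: $1,830 | Delacroix: $1,725 | Ibarra: $1,285 | Orozco: $1,800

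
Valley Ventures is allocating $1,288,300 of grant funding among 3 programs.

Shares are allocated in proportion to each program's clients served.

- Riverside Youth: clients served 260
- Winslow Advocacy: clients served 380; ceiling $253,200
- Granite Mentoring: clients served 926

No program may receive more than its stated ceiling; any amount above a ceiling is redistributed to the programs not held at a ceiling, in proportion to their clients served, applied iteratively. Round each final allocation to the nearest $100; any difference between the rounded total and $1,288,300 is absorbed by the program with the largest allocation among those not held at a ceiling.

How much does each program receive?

Clients served total: 1,566.
Unconstrained shares: Riverside Youth 213,894.00; Winslow Advocacy 312,614.30; Granite Mentoring 761,791.70.
Held at cap: Winslow Advocacy ($253,200); balance $1,035,100 reallocated over remaining clients served 1,186.
Remaining shares: Riverside Youth 226,919.06 → $226,900; Granite Mentoring 808,180.94 → $808,200.

Riverside Youth: $226,900; Winslow Advocacy: $253,200; Granite Mentoring: $808,200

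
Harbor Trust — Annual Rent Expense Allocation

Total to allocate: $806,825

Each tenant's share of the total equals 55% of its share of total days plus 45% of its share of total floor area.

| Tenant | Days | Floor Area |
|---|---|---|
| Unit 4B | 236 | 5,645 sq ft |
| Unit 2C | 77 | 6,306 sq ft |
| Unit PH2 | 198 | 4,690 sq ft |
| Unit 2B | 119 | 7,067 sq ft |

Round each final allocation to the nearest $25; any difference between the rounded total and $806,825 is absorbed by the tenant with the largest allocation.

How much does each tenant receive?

Days total 630; floor area total 23,708.
Blended shares (55% days + 45% floor area): Unit 4B 0.3132; Unit 2C 0.1869; Unit PH2 0.2619; Unit 2B 0.2380.
Raw shares: Unit 4B 252,680.75; Unit 2C 150,808.50; Unit PH2 211,289.50; Unit 2B 192,046.26.
At nearest $25: Unit 4B $252,675; Unit 2C $150,800; Unit PH2 $211,300; Unit 2B $192,050. Sum = $806,825.
No rounding difference to absorb.

Unit 4B: $252,675; Unit 2C: $150,800; Unit PH2: $211,300; Unit 2B: $192,050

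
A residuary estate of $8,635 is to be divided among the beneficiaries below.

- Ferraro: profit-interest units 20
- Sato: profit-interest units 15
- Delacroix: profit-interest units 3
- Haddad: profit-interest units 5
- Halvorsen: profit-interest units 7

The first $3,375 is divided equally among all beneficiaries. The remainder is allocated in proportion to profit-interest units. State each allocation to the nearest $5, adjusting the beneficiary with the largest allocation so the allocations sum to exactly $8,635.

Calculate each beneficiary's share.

Ferraro: $2,780; Sato: $2,255; Delacroix: $990; Haddad: $1,200; Halvorsen: $1,410

$3,375 shared equally gives $675 per beneficiary.
Remainder $5,260 by profit-interest units (total 50): Ferraro 2,104.00 → $2,105; Sato 1,578.00 → $1,580; Delacroix 315.60 → $315; Haddad 526.00 → $525; Halvorsen 736.40 → $735.
Totals: Ferraro $675 + $2,105 = $2,780; Sato $675 + $1,580 = $2,255; Delacroix $675 + $315 = $990; Haddad $675 + $525 = $1,200; Halvorsen $675 + $735 = $1,410.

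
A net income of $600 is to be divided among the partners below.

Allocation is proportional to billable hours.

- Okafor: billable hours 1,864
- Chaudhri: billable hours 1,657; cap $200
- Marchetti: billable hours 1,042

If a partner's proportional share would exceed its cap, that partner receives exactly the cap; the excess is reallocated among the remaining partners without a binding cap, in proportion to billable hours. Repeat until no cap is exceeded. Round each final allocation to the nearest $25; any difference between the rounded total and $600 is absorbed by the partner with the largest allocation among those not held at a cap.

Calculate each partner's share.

Okafor: $250 · Chaudhri: $200 · Marchetti: $150

Sum of billable hours: 4,563.
Pro-rata shares before constraints: Okafor 245.10; Chaudhri 217.88; Marchetti 137.02.
Capped: Chaudhri ($200); residual $400 reallocated over remaining billable hours 2,906.
Remaining shares: Okafor 256.57 → $250; Marchetti 143.43 → $150.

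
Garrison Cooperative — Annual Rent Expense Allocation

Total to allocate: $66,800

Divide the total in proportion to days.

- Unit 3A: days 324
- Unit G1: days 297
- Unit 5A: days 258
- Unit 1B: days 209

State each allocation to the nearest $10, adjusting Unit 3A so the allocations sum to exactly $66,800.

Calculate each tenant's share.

Unit 3A: $19,900 · Unit G1: $18,230 · Unit 5A: $15,840 · Unit 1B: $12,830

Sum of days: 1,088.
Pro-rata amounts: Unit 3A 324/1,088 × $66,800 = 19,892.65; Unit G1 297/1,088 × $66,800 = 18,234.93; Unit 5A 258/1,088 × $66,800 = 15,840.44; Unit 1B 209/1,088 × $66,800 = 12,831.99.
After rounding ($10): Unit 3A $19,890; Unit G1 $18,230; Unit 5A $15,840; Unit 1B $12,830. Sum = $66,790.
Difference $66,800 − $66,790 = +$10 applied to Unit 3A: Unit 3A becomes $19,900.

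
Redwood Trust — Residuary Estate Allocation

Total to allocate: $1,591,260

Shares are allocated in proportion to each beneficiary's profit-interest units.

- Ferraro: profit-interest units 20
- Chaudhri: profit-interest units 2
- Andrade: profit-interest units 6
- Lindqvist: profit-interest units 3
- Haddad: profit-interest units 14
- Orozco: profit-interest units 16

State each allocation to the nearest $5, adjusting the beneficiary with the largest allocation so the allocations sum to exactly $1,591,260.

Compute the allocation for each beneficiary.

Ferraro: $521,730; Chaudhri: $52,170; Andrade: $156,515; Lindqvist: $78,260; Haddad: $365,205; Orozco: $417,380

Sum of profit-interest units: 61.
Raw shares: Ferraro 20/61 × $1,591,260 = 521,724.59; Chaudhri 2/61 × $1,591,260 = 52,172.46; Andrade 6/61 × $1,591,260 = 156,517.38; Lindqvist 3/61 × $1,591,260 = 78,258.69; Haddad 14/61 × $1,591,260 = 365,207.21; Orozco 16/61 × $1,591,260 = 417,379.67.
After rounding ($5): Ferraro $521,725; Chaudhri $52,170; Andrade $156,515; Lindqvist $78,260; Haddad $365,205; Orozco $417,380. Sum = $1,591,255.
Difference $1,591,260 − $1,591,255 = +$5 applied to largest allocation (Ferraro): Ferraro becomes $521,730.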